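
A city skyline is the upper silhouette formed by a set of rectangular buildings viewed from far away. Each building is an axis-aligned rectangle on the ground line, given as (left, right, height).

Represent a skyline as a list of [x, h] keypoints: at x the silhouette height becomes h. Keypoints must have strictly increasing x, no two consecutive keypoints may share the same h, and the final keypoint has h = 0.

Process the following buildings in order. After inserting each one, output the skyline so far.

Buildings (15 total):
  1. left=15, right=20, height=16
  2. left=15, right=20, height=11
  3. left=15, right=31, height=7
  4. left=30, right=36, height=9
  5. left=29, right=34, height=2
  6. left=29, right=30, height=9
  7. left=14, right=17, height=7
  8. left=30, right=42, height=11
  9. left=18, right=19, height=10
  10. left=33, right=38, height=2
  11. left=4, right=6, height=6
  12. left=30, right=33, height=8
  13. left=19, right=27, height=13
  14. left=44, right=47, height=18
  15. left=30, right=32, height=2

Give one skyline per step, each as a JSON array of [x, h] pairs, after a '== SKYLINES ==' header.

== SKYLINES ==
[[15,16],[20,0]]
[[15,16],[20,0]]
[[15,16],[20,7],[31,0]]
[[15,16],[20,7],[30,9],[36,0]]
[[15,16],[20,7],[30,9],[36,0]]
[[15,16],[20,7],[29,9],[36,0]]
[[14,7],[15,16],[20,7],[29,9],[36,0]]
[[14,7],[15,16],[20,7],[29,9],[30,11],[42,0]]
[[14,7],[15,16],[20,7],[29,9],[30,11],[42,0]]
[[14,7],[15,16],[20,7],[29,9],[30,11],[42,0]]
[[4,6],[6,0],[14,7],[15,16],[20,7],[29,9],[30,11],[42,0]]
[[4,6],[6,0],[14,7],[15,16],[20,7],[29,9],[30,11],[42,0]]
[[4,6],[6,0],[14,7],[15,16],[20,13],[27,7],[29,9],[30,11],[42,0]]
[[4,6],[6,0],[14,7],[15,16],[20,13],[27,7],[29,9],[30,11],[42,0],[44,18],[47,0]]
[[4,6],[6,0],[14,7],[15,16],[20,13],[27,7],[29,9],[30,11],[42,0],[44,18],[47,0]]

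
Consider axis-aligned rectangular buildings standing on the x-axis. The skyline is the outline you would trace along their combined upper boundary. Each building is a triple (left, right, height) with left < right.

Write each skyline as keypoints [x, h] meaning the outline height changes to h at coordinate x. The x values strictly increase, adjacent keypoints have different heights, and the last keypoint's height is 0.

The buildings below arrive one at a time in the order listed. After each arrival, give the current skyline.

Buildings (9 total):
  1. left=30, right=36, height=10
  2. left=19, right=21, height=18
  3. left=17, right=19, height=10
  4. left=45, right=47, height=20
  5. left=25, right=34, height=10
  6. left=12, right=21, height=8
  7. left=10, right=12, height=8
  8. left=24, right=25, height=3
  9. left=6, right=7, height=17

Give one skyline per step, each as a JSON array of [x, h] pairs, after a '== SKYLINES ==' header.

== SKYLINES ==
[[30,10],[36,0]]
[[19,18],[21,0],[30,10],[36,0]]
[[17,10],[19,18],[21,0],[30,10],[36,0]]
[[17,10],[19,18],[21,0],[30,10],[36,0],[45,20],[47,0]]
[[17,10],[19,18],[21,0],[25,10],[36,0],[45,20],[47,0]]
[[12,8],[17,10],[19,18],[21,0],[25,10],[36,0],[45,20],[47,0]]
[[10,8],[17,10],[19,18],[21,0],[25,10],[36,0],[45,20],[47,0]]
[[10,8],[17,10],[19,18],[21,0],[24,3],[25,10],[36,0],[45,20],[47,0]]
[[6,17],[7,0],[10,8],[17,10],[19,18],[21,0],[24,3],[25,10],[36,0],[45,20],[47,0]]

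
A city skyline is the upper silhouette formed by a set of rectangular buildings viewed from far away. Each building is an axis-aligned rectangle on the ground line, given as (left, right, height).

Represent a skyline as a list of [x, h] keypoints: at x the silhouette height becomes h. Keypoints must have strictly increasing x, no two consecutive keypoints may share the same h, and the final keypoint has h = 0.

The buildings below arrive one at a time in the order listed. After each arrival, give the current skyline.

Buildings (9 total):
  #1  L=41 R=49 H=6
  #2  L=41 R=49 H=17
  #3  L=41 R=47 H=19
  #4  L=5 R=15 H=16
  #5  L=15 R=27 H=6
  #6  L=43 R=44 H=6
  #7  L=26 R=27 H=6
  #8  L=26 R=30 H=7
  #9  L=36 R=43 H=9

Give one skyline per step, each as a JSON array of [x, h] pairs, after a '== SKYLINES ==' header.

== SKYLINES ==
[[41,6],[49,0]]
[[41,17],[49,0]]
[[41,19],[47,17],[49,0]]
[[5,16],[15,0],[41,19],[47,17],[49,0]]
[[5,16],[15,6],[27,0],[41,19],[47,17],[49,0]]
[[5,16],[15,6],[27,0],[41,19],[47,17],[49,0]]
[[5,16],[15,6],[27,0],[41,19],[47,17],[49,0]]
[[5,16],[15,6],[26,7],[30,0],[41,19],[47,17],[49,0]]
[[5,16],[15,6],[26,7],[30,0],[36,9],[41,19],[47,17],[49,0]]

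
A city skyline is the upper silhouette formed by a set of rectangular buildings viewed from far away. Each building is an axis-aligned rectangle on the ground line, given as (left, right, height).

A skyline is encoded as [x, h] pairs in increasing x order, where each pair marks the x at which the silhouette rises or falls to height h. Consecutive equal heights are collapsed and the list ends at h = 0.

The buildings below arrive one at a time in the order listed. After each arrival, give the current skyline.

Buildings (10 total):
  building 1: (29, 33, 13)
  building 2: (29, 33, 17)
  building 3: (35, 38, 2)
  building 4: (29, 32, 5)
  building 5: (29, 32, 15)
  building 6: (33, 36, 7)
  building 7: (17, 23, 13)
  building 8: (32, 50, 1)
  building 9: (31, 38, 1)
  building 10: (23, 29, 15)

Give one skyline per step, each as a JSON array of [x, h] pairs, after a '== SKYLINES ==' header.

== SKYLINES ==
[[29,13],[33,0]]
[[29,17],[33,0]]
[[29,17],[33,0],[35,2],[38,0]]
[[29,17],[33,0],[35,2],[38,0]]
[[29,17],[33,0],[35,2],[38,0]]
[[29,17],[33,7],[36,2],[38,0]]
[[17,13],[23,0],[29,17],[33,7],[36,2],[38,0]]
[[17,13],[23,0],[29,17],[33,7],[36,2],[38,1],[50,0]]
[[17,13],[23,0],[29,17],[33,7],[36,2],[38,1],[50,0]]
[[17,13],[23,15],[29,17],[33,7],[36,2],[38,1],[50,0]]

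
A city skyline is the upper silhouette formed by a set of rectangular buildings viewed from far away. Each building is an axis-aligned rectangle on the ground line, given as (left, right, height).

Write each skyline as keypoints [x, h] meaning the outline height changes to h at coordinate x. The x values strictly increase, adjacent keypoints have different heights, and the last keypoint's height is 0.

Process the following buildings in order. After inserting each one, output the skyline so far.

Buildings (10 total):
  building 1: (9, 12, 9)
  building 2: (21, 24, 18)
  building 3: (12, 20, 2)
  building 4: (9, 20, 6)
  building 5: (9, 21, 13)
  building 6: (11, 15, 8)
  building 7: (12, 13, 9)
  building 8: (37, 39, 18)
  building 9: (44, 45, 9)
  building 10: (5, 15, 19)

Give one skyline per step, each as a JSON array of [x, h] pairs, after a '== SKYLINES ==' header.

== SKYLINES ==
[[9,9],[12,0]]
[[9,9],[12,0],[21,18],[24,0]]
[[9,9],[12,2],[20,0],[21,18],[24,0]]
[[9,9],[12,6],[20,0],[21,18],[24,0]]
[[9,13],[21,18],[24,0]]
[[9,13],[21,18],[24,0]]
[[9,13],[21,18],[24,0]]
[[9,13],[21,18],[24,0],[37,18],[39,0]]
[[9,13],[21,18],[24,0],[37,18],[39,0],[44,9],[45,0]]
[[5,19],[15,13],[21,18],[24,0],[37,18],[39,0],[44,9],[45,0]]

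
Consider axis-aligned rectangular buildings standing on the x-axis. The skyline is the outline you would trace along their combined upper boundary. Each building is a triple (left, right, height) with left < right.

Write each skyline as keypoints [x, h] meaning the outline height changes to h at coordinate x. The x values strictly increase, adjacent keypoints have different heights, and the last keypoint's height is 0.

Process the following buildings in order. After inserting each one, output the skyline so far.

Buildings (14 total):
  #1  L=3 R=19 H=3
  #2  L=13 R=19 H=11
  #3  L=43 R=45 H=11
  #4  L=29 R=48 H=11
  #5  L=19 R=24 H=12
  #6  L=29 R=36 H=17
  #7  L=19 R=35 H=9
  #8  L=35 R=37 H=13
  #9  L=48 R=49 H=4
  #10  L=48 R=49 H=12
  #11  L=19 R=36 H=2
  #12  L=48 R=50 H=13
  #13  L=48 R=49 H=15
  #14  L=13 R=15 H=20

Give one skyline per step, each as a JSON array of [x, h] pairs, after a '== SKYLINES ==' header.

== SKYLINES ==
[[3,3],[19,0]]
[[3,3],[13,11],[19,0]]
[[3,3],[13,11],[19,0],[43,11],[45,0]]
[[3,3],[13,11],[19,0],[29,11],[48,0]]
[[3,3],[13,11],[19,12],[24,0],[29,11],[48,0]]
[[3,3],[13,11],[19,12],[24,0],[29,17],[36,11],[48,0]]
[[3,3],[13,11],[19,12],[24,9],[29,17],[36,11],[48,0]]
[[3,3],[13,11],[19,12],[24,9],[29,17],[36,13],[37,11],[48,0]]
[[3,3],[13,11],[19,12],[24,9],[29,17],[36,13],[37,11],[48,4],[49,0]]
[[3,3],[13,11],[19,12],[24,9],[29,17],[36,13],[37,11],[48,12],[49,0]]
[[3,3],[13,11],[19,12],[24,9],[29,17],[36,13],[37,11],[48,12],[49,0]]
[[3,3],[13,11],[19,12],[24,9],[29,17],[36,13],[37,11],[48,13],[50,0]]
[[3,3],[13,11],[19,12],[24,9],[29,17],[36,13],[37,11],[48,15],[49,13],[50,0]]
[[3,3],[13,20],[15,11],[19,12],[24,9],[29,17],[36,13],[37,11],[48,15],[49,13],[50,0]]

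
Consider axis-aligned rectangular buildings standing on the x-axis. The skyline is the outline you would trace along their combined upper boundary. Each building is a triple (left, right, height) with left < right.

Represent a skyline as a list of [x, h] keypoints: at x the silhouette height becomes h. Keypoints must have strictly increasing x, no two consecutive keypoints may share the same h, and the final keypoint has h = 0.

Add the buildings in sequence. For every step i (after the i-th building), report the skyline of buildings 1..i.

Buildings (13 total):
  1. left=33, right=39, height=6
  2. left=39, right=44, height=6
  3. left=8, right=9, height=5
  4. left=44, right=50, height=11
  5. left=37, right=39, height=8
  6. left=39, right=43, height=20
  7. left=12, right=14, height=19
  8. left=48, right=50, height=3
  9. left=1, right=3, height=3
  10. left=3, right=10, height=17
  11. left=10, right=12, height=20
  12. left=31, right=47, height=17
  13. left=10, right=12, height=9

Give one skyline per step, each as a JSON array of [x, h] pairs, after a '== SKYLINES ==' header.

== SKYLINES ==
[[33,6],[39,0]]
[[33,6],[44,0]]
[[8,5],[9,0],[33,6],[44,0]]
[[8,5],[9,0],[33,6],[44,11],[50,0]]
[[8,5],[9,0],[33,6],[37,8],[39,6],[44,11],[50,0]]
[[8,5],[9,0],[33,6],[37,8],[39,20],[43,6],[44,11],[50,0]]
[[8,5],[9,0],[12,19],[14,0],[33,6],[37,8],[39,20],[43,6],[44,11],[50,0]]
[[8,5],[9,0],[12,19],[14,0],[33,6],[37,8],[39,20],[43,6],[44,11],[50,0]]
[[1,3],[3,0],[8,5],[9,0],[12,19],[14,0],[33,6],[37,8],[39,20],[43,6],[44,11],[50,0]]
[[1,3],[3,17],[10,0],[12,19],[14,0],[33,6],[37,8],[39,20],[43,6],[44,11],[50,0]]
[[1,3],[3,17],[10,20],[12,19],[14,0],[33,6],[37,8],[39,20],[43,6],[44,11],[50,0]]
[[1,3],[3,17],[10,20],[12,19],[14,0],[31,17],[39,20],[43,17],[47,11],[50,0]]
[[1,3],[3,17],[10,20],[12,19],[14,0],[31,17],[39,20],[43,17],[47,11],[50,0]]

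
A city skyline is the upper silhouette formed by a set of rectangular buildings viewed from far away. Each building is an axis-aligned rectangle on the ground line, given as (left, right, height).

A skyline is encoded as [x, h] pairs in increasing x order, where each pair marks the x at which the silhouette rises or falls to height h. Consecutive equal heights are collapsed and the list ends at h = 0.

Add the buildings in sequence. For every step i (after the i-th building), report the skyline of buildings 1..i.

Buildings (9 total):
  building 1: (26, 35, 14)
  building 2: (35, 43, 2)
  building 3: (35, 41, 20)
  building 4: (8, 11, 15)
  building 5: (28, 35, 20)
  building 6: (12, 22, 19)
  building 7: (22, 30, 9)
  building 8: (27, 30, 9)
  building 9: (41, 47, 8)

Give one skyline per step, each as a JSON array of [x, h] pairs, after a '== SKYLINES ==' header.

== SKYLINES ==
[[26,14],[35,0]]
[[26,14],[35,2],[43,0]]
[[26,14],[35,20],[41,2],[43,0]]
[[8,15],[11,0],[26,14],[35,20],[41,2],[43,0]]
[[8,15],[11,0],[26,14],[28,20],[41,2],[43,0]]
[[8,15],[11,0],[12,19],[22,0],[26,14],[28,20],[41,2],[43,0]]
[[8,15],[11,0],[12,19],[22,9],[26,14],[28,20],[41,2],[43,0]]
[[8,15],[11,0],[12,19],[22,9],[26,14],[28,20],[41,2],[43,0]]
[[8,15],[11,0],[12,19],[22,9],[26,14],[28,20],[41,8],[47,0]]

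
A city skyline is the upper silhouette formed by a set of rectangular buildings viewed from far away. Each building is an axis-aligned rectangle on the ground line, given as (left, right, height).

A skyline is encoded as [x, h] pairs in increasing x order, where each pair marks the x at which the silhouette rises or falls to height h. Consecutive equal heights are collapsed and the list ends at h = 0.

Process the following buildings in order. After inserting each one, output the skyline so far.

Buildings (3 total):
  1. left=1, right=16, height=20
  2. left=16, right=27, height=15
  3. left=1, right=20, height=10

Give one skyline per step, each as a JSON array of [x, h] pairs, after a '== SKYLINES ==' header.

== SKYLINES ==
[[1,20],[16,0]]
[[1,20],[16,15],[27,0]]
[[1,20],[16,15],[27,0]]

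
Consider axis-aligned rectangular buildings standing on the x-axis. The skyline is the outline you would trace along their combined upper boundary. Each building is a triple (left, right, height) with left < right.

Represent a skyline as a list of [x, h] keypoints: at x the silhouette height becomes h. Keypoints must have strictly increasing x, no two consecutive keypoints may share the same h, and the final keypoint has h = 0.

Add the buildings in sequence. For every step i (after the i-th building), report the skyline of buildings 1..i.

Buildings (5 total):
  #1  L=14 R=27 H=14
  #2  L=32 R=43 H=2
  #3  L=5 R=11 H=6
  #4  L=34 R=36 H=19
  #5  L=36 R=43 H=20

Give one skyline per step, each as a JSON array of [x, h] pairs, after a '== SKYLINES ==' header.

== SKYLINES ==
[[14,14],[27,0]]
[[14,14],[27,0],[32,2],[43,0]]
[[5,6],[11,0],[14,14],[27,0],[32,2],[43,0]]
[[5,6],[11,0],[14,14],[27,0],[32,2],[34,19],[36,2],[43,0]]
[[5,6],[11,0],[14,14],[27,0],[32,2],[34,19],[36,20],[43,0]]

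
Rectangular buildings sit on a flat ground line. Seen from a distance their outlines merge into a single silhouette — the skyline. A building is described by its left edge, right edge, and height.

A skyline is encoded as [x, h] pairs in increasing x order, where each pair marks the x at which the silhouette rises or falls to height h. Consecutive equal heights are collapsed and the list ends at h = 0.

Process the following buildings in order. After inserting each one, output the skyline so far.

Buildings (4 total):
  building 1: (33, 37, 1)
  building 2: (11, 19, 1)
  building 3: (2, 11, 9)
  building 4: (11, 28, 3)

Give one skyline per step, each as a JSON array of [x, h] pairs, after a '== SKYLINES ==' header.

== SKYLINES ==
[[33,1],[37,0]]
[[11,1],[19,0],[33,1],[37,0]]
[[2,9],[11,1],[19,0],[33,1],[37,0]]
[[2,9],[11,3],[28,0],[33,1],[37,0]]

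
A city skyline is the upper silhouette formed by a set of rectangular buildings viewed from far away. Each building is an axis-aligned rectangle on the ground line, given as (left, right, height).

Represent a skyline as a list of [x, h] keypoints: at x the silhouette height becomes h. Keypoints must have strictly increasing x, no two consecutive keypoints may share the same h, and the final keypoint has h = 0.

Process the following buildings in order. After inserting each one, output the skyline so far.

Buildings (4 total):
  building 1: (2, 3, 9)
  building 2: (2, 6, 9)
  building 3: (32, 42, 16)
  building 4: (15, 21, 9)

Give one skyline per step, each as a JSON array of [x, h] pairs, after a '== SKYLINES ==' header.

== SKYLINES ==
[[2,9],[3,0]]
[[2,9],[6,0]]
[[2,9],[6,0],[32,16],[42,0]]
[[2,9],[6,0],[15,9],[21,0],[32,16],[42,0]]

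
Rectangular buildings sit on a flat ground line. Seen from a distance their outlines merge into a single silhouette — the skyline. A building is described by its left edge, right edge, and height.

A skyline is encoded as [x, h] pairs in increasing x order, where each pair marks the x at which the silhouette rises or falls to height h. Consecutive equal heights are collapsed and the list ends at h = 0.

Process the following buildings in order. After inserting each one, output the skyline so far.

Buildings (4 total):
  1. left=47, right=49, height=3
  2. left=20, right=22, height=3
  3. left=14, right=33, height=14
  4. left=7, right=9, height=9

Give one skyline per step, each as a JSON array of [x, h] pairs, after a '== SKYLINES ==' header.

== SKYLINES ==
[[47,3],[49,0]]
[[20,3],[22,0],[47,3],[49,0]]
[[14,14],[33,0],[47,3],[49,0]]
[[7,9],[9,0],[14,14],[33,0],[47,3],[49,0]]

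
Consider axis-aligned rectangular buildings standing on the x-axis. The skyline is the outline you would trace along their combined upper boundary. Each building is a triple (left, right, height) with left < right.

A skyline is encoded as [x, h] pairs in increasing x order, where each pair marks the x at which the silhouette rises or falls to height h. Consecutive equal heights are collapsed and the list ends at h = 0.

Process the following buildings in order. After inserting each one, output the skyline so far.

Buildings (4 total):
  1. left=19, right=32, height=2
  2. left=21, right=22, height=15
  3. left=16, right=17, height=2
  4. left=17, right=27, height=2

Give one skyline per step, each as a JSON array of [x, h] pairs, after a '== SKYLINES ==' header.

== SKYLINES ==
[[19,2],[32,0]]
[[19,2],[21,15],[22,2],[32,0]]
[[16,2],[17,0],[19,2],[21,15],[22,2],[32,0]]
[[16,2],[21,15],[22,2],[32,0]]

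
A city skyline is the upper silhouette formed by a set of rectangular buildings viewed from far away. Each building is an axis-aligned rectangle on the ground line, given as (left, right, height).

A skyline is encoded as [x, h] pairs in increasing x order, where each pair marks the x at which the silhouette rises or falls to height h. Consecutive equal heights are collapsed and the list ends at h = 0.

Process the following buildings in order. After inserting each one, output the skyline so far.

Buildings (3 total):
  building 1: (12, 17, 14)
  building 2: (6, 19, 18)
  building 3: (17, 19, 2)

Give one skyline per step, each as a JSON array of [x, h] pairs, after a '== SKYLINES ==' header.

== SKYLINES ==
[[12,14],[17,0]]
[[6,18],[19,0]]
[[6,18],[19,0]]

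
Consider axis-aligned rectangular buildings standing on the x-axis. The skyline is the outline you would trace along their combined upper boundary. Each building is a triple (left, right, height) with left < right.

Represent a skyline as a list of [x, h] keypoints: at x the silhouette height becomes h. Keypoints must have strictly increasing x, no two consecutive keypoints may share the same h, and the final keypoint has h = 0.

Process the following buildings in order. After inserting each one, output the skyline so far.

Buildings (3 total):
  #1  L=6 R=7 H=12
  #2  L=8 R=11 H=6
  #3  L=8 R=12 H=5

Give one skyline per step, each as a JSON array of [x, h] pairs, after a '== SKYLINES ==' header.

== SKYLINES ==
[[6,12],[7,0]]
[[6,12],[7,0],[8,6],[11,0]]
[[6,12],[7,0],[8,6],[11,5],[12,0]]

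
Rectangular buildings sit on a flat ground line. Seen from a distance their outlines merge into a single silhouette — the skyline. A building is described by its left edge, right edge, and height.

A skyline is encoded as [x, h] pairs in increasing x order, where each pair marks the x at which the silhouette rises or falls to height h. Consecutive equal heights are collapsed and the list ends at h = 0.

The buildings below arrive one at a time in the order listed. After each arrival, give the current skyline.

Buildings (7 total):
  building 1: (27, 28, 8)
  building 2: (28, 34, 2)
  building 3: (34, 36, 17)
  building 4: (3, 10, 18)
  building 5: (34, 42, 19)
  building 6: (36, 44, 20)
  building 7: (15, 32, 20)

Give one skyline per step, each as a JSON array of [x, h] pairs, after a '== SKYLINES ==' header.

== SKYLINES ==
[[27,8],[28,0]]
[[27,8],[28,2],[34,0]]
[[27,8],[28,2],[34,17],[36,0]]
[[3,18],[10,0],[27,8],[28,2],[34,17],[36,0]]
[[3,18],[10,0],[27,8],[28,2],[34,19],[42,0]]
[[3,18],[10,0],[27,8],[28,2],[34,19],[36,20],[44,0]]
[[3,18],[10,0],[15,20],[32,2],[34,19],[36,20],[44,0]]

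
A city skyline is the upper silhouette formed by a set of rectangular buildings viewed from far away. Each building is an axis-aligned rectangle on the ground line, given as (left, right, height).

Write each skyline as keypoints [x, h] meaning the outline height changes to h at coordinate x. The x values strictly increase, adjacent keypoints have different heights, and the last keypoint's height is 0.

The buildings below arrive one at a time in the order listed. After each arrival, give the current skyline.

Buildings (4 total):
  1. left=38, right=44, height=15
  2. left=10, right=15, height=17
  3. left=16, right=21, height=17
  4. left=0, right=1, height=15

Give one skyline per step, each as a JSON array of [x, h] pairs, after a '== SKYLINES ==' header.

== SKYLINES ==
[[38,15],[44,0]]
[[10,17],[15,0],[38,15],[44,0]]
[[10,17],[15,0],[16,17],[21,0],[38,15],[44,0]]
[[0,15],[1,0],[10,17],[15,0],[16,17],[21,0],[38,15],[44,0]]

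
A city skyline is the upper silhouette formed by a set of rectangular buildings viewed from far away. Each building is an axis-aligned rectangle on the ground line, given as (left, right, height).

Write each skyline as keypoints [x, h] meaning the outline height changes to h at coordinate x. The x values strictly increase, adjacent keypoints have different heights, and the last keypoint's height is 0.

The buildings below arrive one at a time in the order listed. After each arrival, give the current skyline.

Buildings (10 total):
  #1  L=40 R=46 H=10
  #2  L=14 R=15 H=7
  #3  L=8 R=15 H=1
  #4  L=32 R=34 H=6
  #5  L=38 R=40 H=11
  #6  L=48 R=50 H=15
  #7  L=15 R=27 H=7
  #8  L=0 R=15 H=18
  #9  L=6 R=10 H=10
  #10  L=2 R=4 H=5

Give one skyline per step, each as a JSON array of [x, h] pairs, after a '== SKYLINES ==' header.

== SKYLINES ==
[[40,10],[46,0]]
[[14,7],[15,0],[40,10],[46,0]]
[[8,1],[14,7],[15,0],[40,10],[46,0]]
[[8,1],[14,7],[15,0],[32,6],[34,0],[40,10],[46,0]]
[[8,1],[14,7],[15,0],[32,6],[34,0],[38,11],[40,10],[46,0]]
[[8,1],[14,7],[15,0],[32,6],[34,0],[38,11],[40,10],[46,0],[48,15],[50,0]]
[[8,1],[14,7],[27,0],[32,6],[34,0],[38,11],[40,10],[46,0],[48,15],[50,0]]
[[0,18],[15,7],[27,0],[32,6],[34,0],[38,11],[40,10],[46,0],[48,15],[50,0]]
[[0,18],[15,7],[27,0],[32,6],[34,0],[38,11],[40,10],[46,0],[48,15],[50,0]]
[[0,18],[15,7],[27,0],[32,6],[34,0],[38,11],[40,10],[46,0],[48,15],[50,0]]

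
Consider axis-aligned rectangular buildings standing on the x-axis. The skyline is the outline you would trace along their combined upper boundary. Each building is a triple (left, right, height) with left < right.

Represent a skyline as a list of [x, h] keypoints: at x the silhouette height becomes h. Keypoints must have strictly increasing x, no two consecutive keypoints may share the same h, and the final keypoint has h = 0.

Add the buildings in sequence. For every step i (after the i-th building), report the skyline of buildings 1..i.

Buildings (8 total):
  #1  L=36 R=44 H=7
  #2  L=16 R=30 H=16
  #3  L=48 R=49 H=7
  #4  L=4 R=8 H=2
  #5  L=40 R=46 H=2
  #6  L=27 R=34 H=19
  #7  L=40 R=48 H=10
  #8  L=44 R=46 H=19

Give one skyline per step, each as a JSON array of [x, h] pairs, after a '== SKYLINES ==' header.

== SKYLINES ==
[[36,7],[44,0]]
[[16,16],[30,0],[36,7],[44,0]]
[[16,16],[30,0],[36,7],[44,0],[48,7],[49,0]]
[[4,2],[8,0],[16,16],[30,0],[36,7],[44,0],[48,7],[49,0]]
[[4,2],[8,0],[16,16],[30,0],[36,7],[44,2],[46,0],[48,7],[49,0]]
[[4,2],[8,0],[16,16],[27,19],[34,0],[36,7],[44,2],[46,0],[48,7],[49,0]]
[[4,2],[8,0],[16,16],[27,19],[34,0],[36,7],[40,10],[48,7],[49,0]]
[[4,2],[8,0],[16,16],[27,19],[34,0],[36,7],[40,10],[44,19],[46,10],[48,7],[49,0]]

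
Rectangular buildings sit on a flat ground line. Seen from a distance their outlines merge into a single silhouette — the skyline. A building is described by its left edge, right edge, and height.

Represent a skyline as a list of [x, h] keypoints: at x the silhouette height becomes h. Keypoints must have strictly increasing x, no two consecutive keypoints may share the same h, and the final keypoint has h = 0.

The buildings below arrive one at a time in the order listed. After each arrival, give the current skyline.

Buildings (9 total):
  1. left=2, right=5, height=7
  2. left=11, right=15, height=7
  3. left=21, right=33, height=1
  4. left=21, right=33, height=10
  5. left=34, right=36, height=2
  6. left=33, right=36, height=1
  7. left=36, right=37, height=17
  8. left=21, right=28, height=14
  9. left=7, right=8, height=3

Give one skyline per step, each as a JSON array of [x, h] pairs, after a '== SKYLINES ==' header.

== SKYLINES ==
[[2,7],[5,0]]
[[2,7],[5,0],[11,7],[15,0]]
[[2,7],[5,0],[11,7],[15,0],[21,1],[33,0]]
[[2,7],[5,0],[11,7],[15,0],[21,10],[33,0]]
[[2,7],[5,0],[11,7],[15,0],[21,10],[33,0],[34,2],[36,0]]
[[2,7],[5,0],[11,7],[15,0],[21,10],[33,1],[34,2],[36,0]]
[[2,7],[5,0],[11,7],[15,0],[21,10],[33,1],[34,2],[36,17],[37,0]]
[[2,7],[5,0],[11,7],[15,0],[21,14],[28,10],[33,1],[34,2],[36,17],[37,0]]
[[2,7],[5,0],[7,3],[8,0],[11,7],[15,0],[21,14],[28,10],[33,1],[34,2],[36,17],[37,0]]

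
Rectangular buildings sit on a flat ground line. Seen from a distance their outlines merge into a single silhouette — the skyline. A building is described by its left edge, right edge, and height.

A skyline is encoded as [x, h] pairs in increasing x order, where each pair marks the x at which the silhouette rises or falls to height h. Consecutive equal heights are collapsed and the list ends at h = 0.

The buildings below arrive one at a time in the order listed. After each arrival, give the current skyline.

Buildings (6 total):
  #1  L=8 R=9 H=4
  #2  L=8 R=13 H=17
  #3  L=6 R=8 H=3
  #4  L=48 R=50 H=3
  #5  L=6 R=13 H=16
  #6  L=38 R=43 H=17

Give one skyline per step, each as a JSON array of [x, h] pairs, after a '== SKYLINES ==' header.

== SKYLINES ==
[[8,4],[9,0]]
[[8,17],[13,0]]
[[6,3],[8,17],[13,0]]
[[6,3],[8,17],[13,0],[48,3],[50,0]]
[[6,16],[8,17],[13,0],[48,3],[50,0]]
[[6,16],[8,17],[13,0],[38,17],[43,0],[48,3],[50,0]]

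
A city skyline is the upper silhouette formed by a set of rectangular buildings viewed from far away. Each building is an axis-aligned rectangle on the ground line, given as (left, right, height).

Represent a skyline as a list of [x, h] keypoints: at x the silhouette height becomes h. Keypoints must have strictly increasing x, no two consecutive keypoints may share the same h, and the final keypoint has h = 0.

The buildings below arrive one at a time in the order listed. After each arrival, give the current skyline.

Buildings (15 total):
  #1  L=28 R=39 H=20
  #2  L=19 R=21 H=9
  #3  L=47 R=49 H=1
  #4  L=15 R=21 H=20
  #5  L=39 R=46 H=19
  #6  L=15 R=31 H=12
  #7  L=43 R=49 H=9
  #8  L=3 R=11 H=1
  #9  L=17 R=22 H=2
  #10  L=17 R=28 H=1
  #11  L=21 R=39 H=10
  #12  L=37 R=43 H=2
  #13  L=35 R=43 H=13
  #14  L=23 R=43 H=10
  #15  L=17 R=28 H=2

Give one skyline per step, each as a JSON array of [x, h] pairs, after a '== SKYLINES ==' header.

== SKYLINES ==
[[28,20],[39,0]]
[[19,9],[21,0],[28,20],[39,0]]
[[19,9],[21,0],[28,20],[39,0],[47,1],[49,0]]
[[15,20],[21,0],[28,20],[39,0],[47,1],[49,0]]
[[15,20],[21,0],[28,20],[39,19],[46,0],[47,1],[49,0]]
[[15,20],[21,12],[28,20],[39,19],[46,0],[47,1],[49,0]]
[[15,20],[21,12],[28,20],[39,19],[46,9],[49,0]]
[[3,1],[11,0],[15,20],[21,12],[28,20],[39,19],[46,9],[49,0]]
[[3,1],[11,0],[15,20],[21,12],[28,20],[39,19],[46,9],[49,0]]
[[3,1],[11,0],[15,20],[21,12],[28,20],[39,19],[46,9],[49,0]]
[[3,1],[11,0],[15,20],[21,12],[28,20],[39,19],[46,9],[49,0]]
[[3,1],[11,0],[15,20],[21,12],[28,20],[39,19],[46,9],[49,0]]
[[3,1],[11,0],[15,20],[21,12],[28,20],[39,19],[46,9],[49,0]]
[[3,1],[11,0],[15,20],[21,12],[28,20],[39,19],[46,9],[49,0]]
[[3,1],[11,0],[15,20],[21,12],[28,20],[39,19],[46,9],[49,0]]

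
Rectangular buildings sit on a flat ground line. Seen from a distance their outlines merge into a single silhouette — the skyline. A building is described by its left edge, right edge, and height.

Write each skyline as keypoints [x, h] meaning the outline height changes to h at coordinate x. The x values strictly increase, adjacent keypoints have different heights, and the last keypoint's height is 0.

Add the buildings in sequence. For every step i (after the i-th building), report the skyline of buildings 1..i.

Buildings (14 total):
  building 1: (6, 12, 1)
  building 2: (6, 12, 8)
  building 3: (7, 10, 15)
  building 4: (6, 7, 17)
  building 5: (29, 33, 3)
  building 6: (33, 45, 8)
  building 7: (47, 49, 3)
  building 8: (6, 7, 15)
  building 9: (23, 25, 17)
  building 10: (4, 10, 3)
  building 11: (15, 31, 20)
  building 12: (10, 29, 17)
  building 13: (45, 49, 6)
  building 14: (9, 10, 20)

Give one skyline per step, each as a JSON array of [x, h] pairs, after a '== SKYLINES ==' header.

== SKYLINES ==
[[6,1],[12,0]]
[[6,8],[12,0]]
[[6,8],[7,15],[10,8],[12,0]]
[[6,17],[7,15],[10,8],[12,0]]
[[6,17],[7,15],[10,8],[12,0],[29,3],[33,0]]
[[6,17],[7,15],[10,8],[12,0],[29,3],[33,8],[45,0]]
[[6,17],[7,15],[10,8],[12,0],[29,3],[33,8],[45,0],[47,3],[49,0]]
[[6,17],[7,15],[10,8],[12,0],[29,3],[33,8],[45,0],[47,3],[49,0]]
[[6,17],[7,15],[10,8],[12,0],[23,17],[25,0],[29,3],[33,8],[45,0],[47,3],[49,0]]
[[4,3],[6,17],[7,15],[10,8],[12,0],[23,17],[25,0],[29,3],[33,8],[45,0],[47,3],[49,0]]
[[4,3],[6,17],[7,15],[10,8],[12,0],[15,20],[31,3],[33,8],[45,0],[47,3],[49,0]]
[[4,3],[6,17],[7,15],[10,17],[15,20],[31,3],[33,8],[45,0],[47,3],[49,0]]
[[4,3],[6,17],[7,15],[10,17],[15,20],[31,3],[33,8],[45,6],[49,0]]
[[4,3],[6,17],[7,15],[9,20],[10,17],[15,20],[31,3],[33,8],[45,6],[49,0]]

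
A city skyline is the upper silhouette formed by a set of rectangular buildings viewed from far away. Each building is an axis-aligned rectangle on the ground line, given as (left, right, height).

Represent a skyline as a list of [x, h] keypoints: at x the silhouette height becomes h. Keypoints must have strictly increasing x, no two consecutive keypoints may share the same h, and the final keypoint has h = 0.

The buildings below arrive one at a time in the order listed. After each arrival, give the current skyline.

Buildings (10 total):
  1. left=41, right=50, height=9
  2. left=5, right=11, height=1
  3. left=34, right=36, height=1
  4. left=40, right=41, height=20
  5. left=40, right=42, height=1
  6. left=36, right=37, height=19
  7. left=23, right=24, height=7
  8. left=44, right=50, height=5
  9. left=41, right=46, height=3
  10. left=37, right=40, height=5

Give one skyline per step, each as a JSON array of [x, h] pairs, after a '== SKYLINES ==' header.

== SKYLINES ==
[[41,9],[50,0]]
[[5,1],[11,0],[41,9],[50,0]]
[[5,1],[11,0],[34,1],[36,0],[41,9],[50,0]]
[[5,1],[11,0],[34,1],[36,0],[40,20],[41,9],[50,0]]
[[5,1],[11,0],[34,1],[36,0],[40,20],[41,9],[50,0]]
[[5,1],[11,0],[34,1],[36,19],[37,0],[40,20],[41,9],[50,0]]
[[5,1],[11,0],[23,7],[24,0],[34,1],[36,19],[37,0],[40,20],[41,9],[50,0]]
[[5,1],[11,0],[23,7],[24,0],[34,1],[36,19],[37,0],[40,20],[41,9],[50,0]]
[[5,1],[11,0],[23,7],[24,0],[34,1],[36,19],[37,0],[40,20],[41,9],[50,0]]
[[5,1],[11,0],[23,7],[24,0],[34,1],[36,19],[37,5],[40,20],[41,9],[50,0]]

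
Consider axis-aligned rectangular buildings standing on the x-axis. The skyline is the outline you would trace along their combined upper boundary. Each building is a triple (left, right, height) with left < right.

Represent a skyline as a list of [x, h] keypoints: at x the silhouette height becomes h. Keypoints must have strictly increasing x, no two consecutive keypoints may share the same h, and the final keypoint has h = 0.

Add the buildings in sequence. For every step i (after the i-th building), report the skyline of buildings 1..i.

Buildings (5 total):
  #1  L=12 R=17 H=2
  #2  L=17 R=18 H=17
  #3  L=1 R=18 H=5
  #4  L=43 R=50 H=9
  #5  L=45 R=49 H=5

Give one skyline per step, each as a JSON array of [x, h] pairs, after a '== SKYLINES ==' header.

== SKYLINES ==
[[12,2],[17,0]]
[[12,2],[17,17],[18,0]]
[[1,5],[17,17],[18,0]]
[[1,5],[17,17],[18,0],[43,9],[50,0]]
[[1,5],[17,17],[18,0],[43,9],[50,0]]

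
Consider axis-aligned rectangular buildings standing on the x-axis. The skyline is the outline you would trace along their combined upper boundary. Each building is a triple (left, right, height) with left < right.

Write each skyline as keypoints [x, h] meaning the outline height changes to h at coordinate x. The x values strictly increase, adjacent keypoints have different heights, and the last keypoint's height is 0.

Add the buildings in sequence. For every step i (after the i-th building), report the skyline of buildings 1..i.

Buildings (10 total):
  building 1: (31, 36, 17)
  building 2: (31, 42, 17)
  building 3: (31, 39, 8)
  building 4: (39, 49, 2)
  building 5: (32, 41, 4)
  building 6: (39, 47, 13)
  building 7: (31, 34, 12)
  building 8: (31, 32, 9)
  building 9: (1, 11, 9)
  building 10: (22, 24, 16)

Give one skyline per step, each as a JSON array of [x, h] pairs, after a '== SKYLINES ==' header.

== SKYLINES ==
[[31,17],[36,0]]
[[31,17],[42,0]]
[[31,17],[42,0]]
[[31,17],[42,2],[49,0]]
[[31,17],[42,2],[49,0]]
[[31,17],[42,13],[47,2],[49,0]]
[[31,17],[42,13],[47,2],[49,0]]
[[31,17],[42,13],[47,2],[49,0]]
[[1,9],[11,0],[31,17],[42,13],[47,2],[49,0]]
[[1,9],[11,0],[22,16],[24,0],[31,17],[42,13],[47,2],[49,0]]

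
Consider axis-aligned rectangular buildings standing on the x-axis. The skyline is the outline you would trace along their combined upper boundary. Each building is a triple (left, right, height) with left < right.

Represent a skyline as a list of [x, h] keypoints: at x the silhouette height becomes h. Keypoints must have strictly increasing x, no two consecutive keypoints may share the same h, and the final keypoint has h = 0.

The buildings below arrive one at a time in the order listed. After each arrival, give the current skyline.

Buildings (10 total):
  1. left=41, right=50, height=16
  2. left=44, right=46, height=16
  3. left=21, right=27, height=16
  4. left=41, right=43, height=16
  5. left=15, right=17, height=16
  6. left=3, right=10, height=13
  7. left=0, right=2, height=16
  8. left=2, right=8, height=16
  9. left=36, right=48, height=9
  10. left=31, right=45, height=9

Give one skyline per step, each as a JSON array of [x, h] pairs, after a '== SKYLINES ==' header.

== SKYLINES ==
[[41,16],[50,0]]
[[41,16],[50,0]]
[[21,16],[27,0],[41,16],[50,0]]
[[21,16],[27,0],[41,16],[50,0]]
[[15,16],[17,0],[21,16],[27,0],[41,16],[50,0]]
[[3,13],[10,0],[15,16],[17,0],[21,16],[27,0],[41,16],[50,0]]
[[0,16],[2,0],[3,13],[10,0],[15,16],[17,0],[21,16],[27,0],[41,16],[50,0]]
[[0,16],[8,13],[10,0],[15,16],[17,0],[21,16],[27,0],[41,16],[50,0]]
[[0,16],[8,13],[10,0],[15,16],[17,0],[21,16],[27,0],[36,9],[41,16],[50,0]]
[[0,16],[8,13],[10,0],[15,16],[17,0],[21,16],[27,0],[31,9],[41,16],[50,0]]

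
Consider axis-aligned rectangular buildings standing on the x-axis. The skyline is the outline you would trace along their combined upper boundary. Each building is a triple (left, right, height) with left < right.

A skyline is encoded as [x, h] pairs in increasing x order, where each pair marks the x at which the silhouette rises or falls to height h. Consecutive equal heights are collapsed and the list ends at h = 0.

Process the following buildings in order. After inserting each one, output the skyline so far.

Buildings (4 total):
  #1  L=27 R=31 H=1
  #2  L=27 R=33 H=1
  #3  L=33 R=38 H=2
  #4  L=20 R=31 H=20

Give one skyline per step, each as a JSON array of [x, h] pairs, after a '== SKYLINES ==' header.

== SKYLINES ==
[[27,1],[31,0]]
[[27,1],[33,0]]
[[27,1],[33,2],[38,0]]
[[20,20],[31,1],[33,2],[38,0]]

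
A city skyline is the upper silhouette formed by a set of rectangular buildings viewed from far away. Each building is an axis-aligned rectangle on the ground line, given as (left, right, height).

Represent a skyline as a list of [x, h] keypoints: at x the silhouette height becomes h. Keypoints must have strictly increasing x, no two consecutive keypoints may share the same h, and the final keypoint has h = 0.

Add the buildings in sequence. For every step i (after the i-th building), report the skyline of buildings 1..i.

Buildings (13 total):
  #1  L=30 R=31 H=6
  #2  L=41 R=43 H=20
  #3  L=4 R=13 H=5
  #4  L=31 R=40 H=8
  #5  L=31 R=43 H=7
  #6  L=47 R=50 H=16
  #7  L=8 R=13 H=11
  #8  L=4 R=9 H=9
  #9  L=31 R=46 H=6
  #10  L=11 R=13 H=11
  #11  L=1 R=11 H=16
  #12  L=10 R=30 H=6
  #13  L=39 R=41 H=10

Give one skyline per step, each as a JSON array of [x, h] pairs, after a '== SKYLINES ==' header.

== SKYLINES ==
[[30,6],[31,0]]
[[30,6],[31,0],[41,20],[43,0]]
[[4,5],[13,0],[30,6],[31,0],[41,20],[43,0]]
[[4,5],[13,0],[30,6],[31,8],[40,0],[41,20],[43,0]]
[[4,5],[13,0],[30,6],[31,8],[40,7],[41,20],[43,0]]
[[4,5],[13,0],[30,6],[31,8],[40,7],[41,20],[43,0],[47,16],[50,0]]
[[4,5],[8,11],[13,0],[30,6],[31,8],[40,7],[41,20],[43,0],[47,16],[50,0]]
[[4,9],[8,11],[13,0],[30,6],[31,8],[40,7],[41,20],[43,0],[47,16],[50,0]]
[[4,9],[8,11],[13,0],[30,6],[31,8],[40,7],[41,20],[43,6],[46,0],[47,16],[50,0]]
[[4,9],[8,11],[13,0],[30,6],[31,8],[40,7],[41,20],[43,6],[46,0],[47,16],[50,0]]
[[1,16],[11,11],[13,0],[30,6],[31,8],[40,7],[41,20],[43,6],[46,0],[47,16],[50,0]]
[[1,16],[11,11],[13,6],[31,8],[40,7],[41,20],[43,6],[46,0],[47,16],[50,0]]
[[1,16],[11,11],[13,6],[31,8],[39,10],[41,20],[43,6],[46,0],[47,16],[50,0]]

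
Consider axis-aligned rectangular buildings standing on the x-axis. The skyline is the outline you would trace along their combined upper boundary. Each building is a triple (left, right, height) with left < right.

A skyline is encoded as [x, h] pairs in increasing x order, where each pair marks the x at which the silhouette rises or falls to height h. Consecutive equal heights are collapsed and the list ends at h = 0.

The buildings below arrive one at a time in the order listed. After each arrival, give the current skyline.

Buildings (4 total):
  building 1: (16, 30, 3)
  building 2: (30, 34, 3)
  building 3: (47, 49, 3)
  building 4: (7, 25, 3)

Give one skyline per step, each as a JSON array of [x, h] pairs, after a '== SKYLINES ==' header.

== SKYLINES ==
[[16,3],[30,0]]
[[16,3],[34,0]]
[[16,3],[34,0],[47,3],[49,0]]
[[7,3],[34,0],[47,3],[49,0]]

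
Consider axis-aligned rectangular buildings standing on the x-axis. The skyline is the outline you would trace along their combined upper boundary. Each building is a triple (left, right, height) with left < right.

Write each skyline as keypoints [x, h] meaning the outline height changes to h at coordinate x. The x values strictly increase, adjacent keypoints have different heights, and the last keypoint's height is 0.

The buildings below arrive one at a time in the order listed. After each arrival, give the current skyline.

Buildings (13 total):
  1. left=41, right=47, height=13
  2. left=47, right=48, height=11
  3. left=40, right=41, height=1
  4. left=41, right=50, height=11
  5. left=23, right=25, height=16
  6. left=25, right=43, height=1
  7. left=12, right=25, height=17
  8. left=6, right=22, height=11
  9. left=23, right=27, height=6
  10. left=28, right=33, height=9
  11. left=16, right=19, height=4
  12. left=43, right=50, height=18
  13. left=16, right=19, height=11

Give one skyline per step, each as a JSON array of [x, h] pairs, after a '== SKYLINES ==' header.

== SKYLINES ==
[[41,13],[47,0]]
[[41,13],[47,11],[48,0]]
[[40,1],[41,13],[47,11],[48,0]]
[[40,1],[41,13],[47,11],[50,0]]
[[23,16],[25,0],[40,1],[41,13],[47,11],[50,0]]
[[23,16],[25,1],[41,13],[47,11],[50,0]]
[[12,17],[25,1],[41,13],[47,11],[50,0]]
[[6,11],[12,17],[25,1],[41,13],[47,11],[50,0]]
[[6,11],[12,17],[25,6],[27,1],[41,13],[47,11],[50,0]]
[[6,11],[12,17],[25,6],[27,1],[28,9],[33,1],[41,13],[47,11],[50,0]]
[[6,11],[12,17],[25,6],[27,1],[28,9],[33,1],[41,13],[47,11],[50,0]]
[[6,11],[12,17],[25,6],[27,1],[28,9],[33,1],[41,13],[43,18],[50,0]]
[[6,11],[12,17],[25,6],[27,1],[28,9],[33,1],[41,13],[43,18],[50,0]]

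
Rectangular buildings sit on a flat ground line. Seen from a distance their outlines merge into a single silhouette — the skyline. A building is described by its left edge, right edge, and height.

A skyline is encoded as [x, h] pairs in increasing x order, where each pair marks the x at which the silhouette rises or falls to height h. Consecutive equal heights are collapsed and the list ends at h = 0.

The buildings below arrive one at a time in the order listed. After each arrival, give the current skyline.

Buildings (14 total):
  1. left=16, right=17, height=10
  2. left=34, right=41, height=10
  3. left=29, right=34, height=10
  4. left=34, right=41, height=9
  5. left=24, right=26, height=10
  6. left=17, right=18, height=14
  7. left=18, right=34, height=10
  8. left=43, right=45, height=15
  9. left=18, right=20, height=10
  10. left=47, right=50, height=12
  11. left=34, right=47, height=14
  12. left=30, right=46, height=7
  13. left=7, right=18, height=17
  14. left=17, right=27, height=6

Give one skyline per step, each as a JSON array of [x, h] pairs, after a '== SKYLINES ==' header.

== SKYLINES ==
[[16,10],[17,0]]
[[16,10],[17,0],[34,10],[41,0]]
[[16,10],[17,0],[29,10],[41,0]]
[[16,10],[17,0],[29,10],[41,0]]
[[16,10],[17,0],[24,10],[26,0],[29,10],[41,0]]
[[16,10],[17,14],[18,0],[24,10],[26,0],[29,10],[41,0]]
[[16,10],[17,14],[18,10],[41,0]]
[[16,10],[17,14],[18,10],[41,0],[43,15],[45,0]]
[[16,10],[17,14],[18,10],[41,0],[43,15],[45,0]]
[[16,10],[17,14],[18,10],[41,0],[43,15],[45,0],[47,12],[50,0]]
[[16,10],[17,14],[18,10],[34,14],[43,15],[45,14],[47,12],[50,0]]
[[16,10],[17,14],[18,10],[34,14],[43,15],[45,14],[47,12],[50,0]]
[[7,17],[18,10],[34,14],[43,15],[45,14],[47,12],[50,0]]
[[7,17],[18,10],[34,14],[43,15],[45,14],[47,12],[50,0]]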